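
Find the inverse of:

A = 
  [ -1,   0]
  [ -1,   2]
det(A) = (-1)(2) - (0)(-1) = -2
For a 2×2 matrix, A⁻¹ = (1/det(A)) · [[d, -b], [-c, a]]
    = (-1/2) · [[2, 0], [1, -1]]

A⁻¹ = 
  [  -1,    0]
  [-1/2,  1/2]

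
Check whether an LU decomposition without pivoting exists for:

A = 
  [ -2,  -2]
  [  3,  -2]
Yes.
A[1,1] = -2 ≠ 0, so Gaussian elimination proceeds without a row swap: multiplier ℓ₂₁ = (3)/(-2) = -3/2, and U[2,2] = -2 - (-3/2)(-2) = -5.
L = 
  [   1,    0]
  [-3/2,    1]
U = 
  [ -2,  -2]
  [  0,  -5]
Check row 2 of LU: [(-3/2)(-2), (-3/2)(-2) + (-5)] = [3, -2] = row 2 of A ✓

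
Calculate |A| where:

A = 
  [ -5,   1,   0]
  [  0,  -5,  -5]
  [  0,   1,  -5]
Cofactor expansion along row 1:
det(A) = (-5)·((-5)(-5) - (-5)(1)) - (1)·((0)(-5) - (-5)(0)) + (0)·((0)(1) - (-5)(0))
  = (-5)(30) - (1)(0) + (0)(0)
  = -150

det(A) = -150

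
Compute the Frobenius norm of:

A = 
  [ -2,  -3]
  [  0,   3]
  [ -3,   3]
||A||_F = 6.325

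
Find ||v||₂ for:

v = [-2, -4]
4.472

||v||₂ = √((-2)² + (-4)²) = √20 = 4.472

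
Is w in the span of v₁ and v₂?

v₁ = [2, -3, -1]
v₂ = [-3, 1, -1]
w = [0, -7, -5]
Yes

Form the augmented matrix and row-reduce:
[v₁|v₂|w] = 
  [  2,  -3,   0]
  [ -3,   1,  -7]
  [ -1,  -1,  -5]
R2 → R2 + (3/2)·R1
R3 → R3 + (1/2)·R1
R3 → R3 - (5/7)·R2
REF = 
  [   2,   -3,    0]
  [   0, -7/2,   -7]
  [   0,    0,    0]

No row of the form [0 0 | nonzero], so the system is consistent. Back-substitution gives c₁ = 3, c₂ = 2: w = (3)·v₁ + (2)·v₂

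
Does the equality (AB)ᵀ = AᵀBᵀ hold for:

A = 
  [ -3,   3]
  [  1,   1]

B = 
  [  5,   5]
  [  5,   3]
No

(AB)ᵀ = 
  [  0,  10]
  [ -6,   8]

AᵀBᵀ = 
  [-10, -12]
  [ 20,  18]

The two matrices differ, so (AB)ᵀ ≠ AᵀBᵀ in general. The correct identity is (AB)ᵀ = BᵀAᵀ.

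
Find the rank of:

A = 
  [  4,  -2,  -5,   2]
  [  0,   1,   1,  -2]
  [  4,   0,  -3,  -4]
rank(A) = 3

Row reduce:
R3 → R3 - (1)·R1
R3 → R3 - (2)·R2
REF = 
  [  4,  -2,  -5,   2]
  [  0,   1,   1,  -2]
  [  0,   0,   0,  -2]
Pivot columns: 1, 2, 4 → 3 pivots.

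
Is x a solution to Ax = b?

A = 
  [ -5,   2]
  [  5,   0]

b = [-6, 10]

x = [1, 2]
No

Ax = [-1, 5] ≠ b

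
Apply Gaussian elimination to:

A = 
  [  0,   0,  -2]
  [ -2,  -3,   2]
Row operations:
Swap R1 ↔ R2

Resulting echelon form:
REF = 
  [ -2,  -3,   2]
  [  0,   0,  -2]

Rank = 2 (number of non-zero pivot rows).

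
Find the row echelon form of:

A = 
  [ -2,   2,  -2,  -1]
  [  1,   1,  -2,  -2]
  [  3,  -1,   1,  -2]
Row operations:
R2 → R2 + (1/2)·R1
R3 → R3 + (3/2)·R1
R3 → R3 - (1)·R2

Resulting echelon form:
REF = 
  [  -2,    2,   -2,   -1]
  [   0,    2,   -3, -5/2]
  [   0,    0,    1,   -1]

Rank = 3 (number of non-zero pivot rows).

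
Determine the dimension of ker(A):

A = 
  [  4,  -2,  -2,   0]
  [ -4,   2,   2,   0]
nullity(A) = 3

Row reduce:
R2 → R2 + (1)·R1
REF = 
  [  4,  -2,  -2,   0]
  [  0,   0,   0,   0]
Pivot columns: 1 → 1 pivot.
rank(A) = 1, so nullity(A) = 4 - 1 = 3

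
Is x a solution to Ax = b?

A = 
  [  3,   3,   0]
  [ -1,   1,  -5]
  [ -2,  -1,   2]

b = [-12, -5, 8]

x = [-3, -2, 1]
No

Ax = [-15, -4, 10] ≠ b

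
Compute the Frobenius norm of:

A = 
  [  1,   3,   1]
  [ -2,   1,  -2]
||A||_F = 4.472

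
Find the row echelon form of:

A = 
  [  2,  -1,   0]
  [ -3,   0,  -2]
Row operations:
R2 → R2 + (3/2)·R1

Resulting echelon form:
REF = 
  [   2,   -1,    0]
  [   0, -3/2,   -2]

Rank = 2 (number of non-zero pivot rows).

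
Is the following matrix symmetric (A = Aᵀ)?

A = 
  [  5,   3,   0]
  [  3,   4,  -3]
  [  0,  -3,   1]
Yes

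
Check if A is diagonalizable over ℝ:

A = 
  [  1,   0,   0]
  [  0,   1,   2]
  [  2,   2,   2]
Yes

Characteristic polynomial: det(λI - A) = λ³ - 4λ² + λ + 2
Testing integer divisors of the constant term: p(1) = 0, so (λ - 1) is a factor:
p(λ) = (λ - 1)(λ² - 3λ - 2)
λ² - 3λ - 2 = 0  ⇒  λ = (3 ± √((-3)² - 4·(-2)))/2 = (3 ± √(17))/2
  = (3 + √17)/2,  (3 - √17)/2
Eigenvalues: 1, (3 + √17)/2, (3 - √17)/2  (≈ 1, 3.562, -0.5616)
The two irrational eigenvalues are distinct (simple), so each has alg. mult. = geom. mult. = 1.
λ=1: alg. mult. = 1, geom. mult. = 3 - rank(A - (1)I) = 3 - 2 = 1
Sum of geometric multiplicities equals n, so A has n independent eigenvectors.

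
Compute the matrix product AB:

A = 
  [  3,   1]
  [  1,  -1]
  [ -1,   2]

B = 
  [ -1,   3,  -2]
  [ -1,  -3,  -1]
AB = 
  [ -4,   6,  -7]
  [  0,   6,  -1]
  [ -1,  -9,   0]

A is 3×2 and B is 2×3, so AB is 3×3. Each entry is (row of A)·(column of B):
AB[1,1] = (3)(-1) + (1)(-1) = -4
AB[1,2] = (3)(3) + (1)(-3) = 6
AB[1,3] = (3)(-2) + (1)(-1) = -7
AB[2,1] = (1)(-1) + (-1)(-1) = 0
AB[2,2] = (1)(3) + (-1)(-3) = 6
AB[2,3] = (1)(-2) + (-1)(-1) = -1
AB[3,1] = (-1)(-1) + (2)(-1) = -1
AB[3,2] = (-1)(3) + (2)(-3) = -9
AB[3,3] = (-1)(-2) + (2)(-1) = 0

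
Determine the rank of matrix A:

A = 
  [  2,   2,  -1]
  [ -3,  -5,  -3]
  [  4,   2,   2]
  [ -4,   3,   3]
rank(A) = 3

Row reduce:
R2 → R2 + (3/2)·R1
R3 → R3 - (2)·R1
R4 → R4 + (2)·R1
R3 → R3 - (1)·R2
R4 → R4 + (7/2)·R2
R4 → R4 + (59/34)·R3
REF = 
  [   2,    2,   -1]
  [   0,   -2, -9/2]
  [   0,    0, 17/2]
  [   0,    0,    0]
Pivot columns: 1, 2, 3 → 3 pivots.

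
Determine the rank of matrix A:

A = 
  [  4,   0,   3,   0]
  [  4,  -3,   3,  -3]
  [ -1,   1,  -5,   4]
Row reduce:
R2 → R2 - (1)·R1
R3 → R3 + (1/4)·R1
R3 → R3 + (1/3)·R2
REF = 
  [    4,     0,     3,     0]
  [    0,    -3,     0,    -3]
  [    0,     0, -17/4,     3]
Pivot columns: 1, 2, 3 → 3 pivots.

rank(A) = 3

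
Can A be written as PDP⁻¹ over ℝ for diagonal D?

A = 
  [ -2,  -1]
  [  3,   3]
Yes

tr(A) = 1, det(A) = -3
Characteristic polynomial: λ² - tr(A)λ + det(A) = λ² - λ - 3
λ² - λ - 3 = 0  ⇒  λ = (1 ± √((-1)² - 4·(-3)))/2 = (1 ± √(13))/2
  = (1 + √13)/2,  (1 - √13)/2
Eigenvalues: (1 + √13)/2, (1 - √13)/2  (≈ 2.303, -1.303)
The two irrational eigenvalues are distinct (simple), so each has alg. mult. = geom. mult. = 1.
Sum of geometric multiplicities equals n, so A has n independent eigenvectors.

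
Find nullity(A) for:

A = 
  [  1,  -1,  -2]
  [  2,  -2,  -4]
nullity(A) = 2

Row reduce:
R2 → R2 - (2)·R1
REF = 
  [  1,  -1,  -2]
  [  0,   0,   0]
Pivot columns: 1 → 1 pivot.
rank(A) = 1, so nullity(A) = 3 - 1 = 2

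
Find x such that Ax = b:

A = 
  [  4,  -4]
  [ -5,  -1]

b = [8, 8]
x = [-1, -3]

Row reduce the augmented matrix [A|b]:
R2 → R2 + (5/4)·R1
REF = 
  [  4,  -4,   8]
  [  0,  -6,  18]

Back-substitution:
x₂ = 18 / (-6) = -3
x₁ = (8 - (-4)(-3)) / 4 = -1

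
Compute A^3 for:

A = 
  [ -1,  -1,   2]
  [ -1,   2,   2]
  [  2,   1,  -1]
A² = A·A:
A²[1,1] = (-1)(-1) + (-1)(-1) + (2)(2) = 6
A²[1,2] = (-1)(-1) + (-1)(2) + (2)(1) = 1
A²[1,3] = (-1)(2) + (-1)(2) + (2)(-1) = -6
A²[2,1] = (-1)(-1) + (2)(-1) + (2)(2) = 3
A²[2,2] = (-1)(-1) + (2)(2) + (2)(1) = 7
A²[2,3] = (-1)(2) + (2)(2) + (2)(-1) = 0
A²[3,1] = (2)(-1) + (1)(-1) + (-1)(2) = -5
A²[3,2] = (2)(-1) + (1)(2) + (-1)(1) = -1
A²[3,3] = (2)(2) + (1)(2) + (-1)(-1) = 7
A² = 
  [  6,   1,  -6]
  [  3,   7,   0]
  [ -5,  -1,   7]

A^3 = A^2·A:
A^3[1,1] = (6)(-1) + (1)(-1) + (-6)(2) = -19
A^3[1,2] = (6)(-1) + (1)(2) + (-6)(1) = -10
A^3[1,3] = (6)(2) + (1)(2) + (-6)(-1) = 20
A^3[2,1] = (3)(-1) + (7)(-1) + (0)(2) = -10
A^3[2,2] = (3)(-1) + (7)(2) + (0)(1) = 11
A^3[2,3] = (3)(2) + (7)(2) + (0)(-1) = 20
A^3[3,1] = (-5)(-1) + (-1)(-1) + (7)(2) = 20
A^3[3,2] = (-5)(-1) + (-1)(2) + (7)(1) = 10
A^3[3,3] = (-5)(2) + (-1)(2) + (7)(-1) = -19
A^3 = 
  [-19, -10,  20]
  [-10,  11,  20]
  [ 20,  10, -19]

Therefore
A^3 = 
  [-19, -10,  20]
  [-10,  11,  20]
  [ 20,  10, -19]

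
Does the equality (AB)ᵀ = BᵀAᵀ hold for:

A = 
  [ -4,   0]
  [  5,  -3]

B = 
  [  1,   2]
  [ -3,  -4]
Yes

(AB)ᵀ = 
  [ -4,  14]
  [ -8,  22]

BᵀAᵀ = 
  [ -4,  14]
  [ -8,  22]

Both sides are equal — this is the standard identity (AB)ᵀ = BᵀAᵀ, which holds for all A, B.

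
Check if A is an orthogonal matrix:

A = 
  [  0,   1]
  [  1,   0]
Yes

AᵀA = 
  [  1,   0]
  [  0,   1]
= I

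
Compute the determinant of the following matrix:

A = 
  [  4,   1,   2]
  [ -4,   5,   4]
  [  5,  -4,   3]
Cofactor expansion along row 1:
det(A) = (4)·((5)(3) - (4)(-4)) - (1)·((-4)(3) - (4)(5)) + (2)·((-4)(-4) - (5)(5))
  = (4)(31) - (1)(-32) + (2)(-9)
  = 138

det(A) = 138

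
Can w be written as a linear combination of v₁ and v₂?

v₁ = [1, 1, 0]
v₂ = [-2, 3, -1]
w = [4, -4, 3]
No

Form the augmented matrix and row-reduce:
[v₁|v₂|w] = 
  [  1,  -2,   4]
  [  1,   3,  -4]
  [  0,  -1,   3]
R2 → R2 - (1)·R1
R3 → R3 + (1/5)·R2
REF = 
  [  1,  -2,   4]
  [  0,   5,  -8]
  [  0,   0, 7/5]

Row 3 reads [0 0 | 7/5], i.e. 0 = 7/5, so the system is inconsistent and w ∉ span{v₁, v₂}.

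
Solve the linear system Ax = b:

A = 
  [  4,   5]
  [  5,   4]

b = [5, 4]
x = [0, 1]

Row reduce the augmented matrix [A|b]:
R2 → R2 - (5/4)·R1
REF = 
  [   4,    5,    5]
  [   0, -9/4, -9/4]

Back-substitution:
x₂ = (-9/4) / (-9/4) = 1
x₁ = (5 - (5)(1)) / 4 = 0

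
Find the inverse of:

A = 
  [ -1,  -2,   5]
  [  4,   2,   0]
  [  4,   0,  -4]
det(A) = (-1)·((2)(-4) - (0)(0)) - (-2)·((4)(-4) - (0)(4)) + (5)·((4)(0) - (2)(4))
  = (-1)(-8) - (-2)(-16) + (5)(-8)
  = -64
det(A) = -64 ≠ 0, so A is invertible.

Cofactors Cᵢⱼ = (-1)ⁱ⁺ʲ·Mᵢⱼ:
C = 
  [ -8,  16,  -8]
  [ -8, -16,  -8]
  [-10,  20,   6]

adj(A) = Cᵀ:
adj(A) = 
  [ -8,  -8, -10]
  [ 16, -16,  20]
  [ -8,  -8,   6]

A⁻¹ = (-1/64) · adj(A):
A⁻¹ = 
  [  1/8,   1/8,  5/32]
  [ -1/4,   1/4, -5/16]
  [  1/8,   1/8, -3/32]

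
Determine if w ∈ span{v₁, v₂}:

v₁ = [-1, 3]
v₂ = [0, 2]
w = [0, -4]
Yes

Form the augmented matrix and row-reduce:
[v₁|v₂|w] = 
  [ -1,   0,   0]
  [  3,   2,  -4]
R2 → R2 + (3)·R1
REF = 
  [ -1,   0,   0]
  [  0,   2,  -4]

No row of the form [0 0 | nonzero], so the system is consistent. Back-substitution gives c₁ = 0, c₂ = -2: w = (0)·v₁ + (-2)·v₂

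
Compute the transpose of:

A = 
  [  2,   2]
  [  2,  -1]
Aᵀ = 
  [  2,   2]
  [  2,  -1]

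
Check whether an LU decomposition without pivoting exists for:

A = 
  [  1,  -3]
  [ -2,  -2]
Yes.
A[1,1] = 1 ≠ 0, so Gaussian elimination proceeds without a row swap: multiplier ℓ₂₁ = (-2)/(1) = -2, and U[2,2] = -2 - (-2)(-3) = -8.
L = 
  [  1,   0]
  [ -2,   1]
U = 
  [  1,  -3]
  [  0,  -8]
Check row 2 of LU: [(-2)(1), (-2)(-3) + (-8)] = [-2, -2] = row 2 of A ✓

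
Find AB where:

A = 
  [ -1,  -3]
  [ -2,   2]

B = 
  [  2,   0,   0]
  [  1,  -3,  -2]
A is 2×2 and B is 2×3, so AB is 2×3. Each entry is (row of A)·(column of B):
AB[1,1] = (-1)(2) + (-3)(1) = -5
AB[1,2] = (-1)(0) + (-3)(-3) = 9
AB[1,3] = (-1)(0) + (-3)(-2) = 6
AB[2,1] = (-2)(2) + (2)(1) = -2
AB[2,2] = (-2)(0) + (2)(-3) = -6
AB[2,3] = (-2)(0) + (2)(-2) = -4

AB = 
  [ -5,   9,   6]
  [ -2,  -6,  -4]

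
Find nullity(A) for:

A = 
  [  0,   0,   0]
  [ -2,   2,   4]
nullity(A) = 2

Row reduce:
Swap R1 ↔ R2
REF = 
  [ -2,   2,   4]
  [  0,   0,   0]
Pivot columns: 1 → 1 pivot.
rank(A) = 1, so nullity(A) = 3 - 1 = 2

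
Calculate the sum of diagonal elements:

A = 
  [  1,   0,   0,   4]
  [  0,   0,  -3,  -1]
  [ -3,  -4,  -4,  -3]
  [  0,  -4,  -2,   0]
-3

tr(A) = 1 + 0 + -4 + 0 = -3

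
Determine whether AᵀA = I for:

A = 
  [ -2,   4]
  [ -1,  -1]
No

AᵀA = 
  [  5,  -7]
  [ -7,  17]
≠ I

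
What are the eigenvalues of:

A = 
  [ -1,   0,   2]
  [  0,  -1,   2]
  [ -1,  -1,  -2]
Characteristic polynomial: det(λI - A) = λ³ + 4λ² + 9λ + 6
Testing integer divisors of the constant term: p(-1) = 0, so (λ + 1) is a factor:
p(λ) = (λ + 1)(λ² + 3λ + 6)
λ² + 3λ + 6 = 0  ⇒  λ = (-3 ± √((3)² - 4·(6)))/2 = (-3 ± √(-15))/2
  = (-3 + i√15)/2,  (-3 - i√15)/2

λ = -1, (-3 + i√15)/2, (-3 - i√15)/2  (≈ -1, -1.5 + 1.936i, -1.5 - 1.936i)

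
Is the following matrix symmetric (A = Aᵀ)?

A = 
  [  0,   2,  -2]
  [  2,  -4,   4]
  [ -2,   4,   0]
Yes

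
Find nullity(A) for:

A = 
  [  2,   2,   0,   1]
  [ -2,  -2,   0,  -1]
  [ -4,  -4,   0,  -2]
nullity(A) = 3

Row reduce:
R2 → R2 + (1)·R1
R3 → R3 + (2)·R1
REF = 
  [  2,   2,   0,   1]
  [  0,   0,   0,   0]
  [  0,   0,   0,   0]
Pivot columns: 1 → 1 pivot.
rank(A) = 1, so nullity(A) = 4 - 1 = 3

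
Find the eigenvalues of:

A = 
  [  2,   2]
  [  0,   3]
tr(A) = 5, det(A) = 6
Characteristic polynomial: λ² - tr(A)λ + det(A) = λ² - 5λ + 6
λ² - 5λ + 6 = (λ - 2)(λ - 3)

λ = 3, 2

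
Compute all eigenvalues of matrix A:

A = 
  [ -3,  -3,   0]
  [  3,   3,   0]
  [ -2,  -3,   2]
λ = 0, 2, 0

Characteristic polynomial: det(λI - A) = λ³ - 2λ²
The constant term is 0, so λ = 0 is a root: p(λ) = λ(λ² - 2λ)
λ² - 2λ = λ(λ - 2)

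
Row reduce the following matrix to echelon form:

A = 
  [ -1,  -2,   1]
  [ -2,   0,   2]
Row operations:
R2 → R2 - (2)·R1

Resulting echelon form:
REF = 
  [ -1,  -2,   1]
  [  0,   4,   0]

Rank = 2 (number of non-zero pivot rows).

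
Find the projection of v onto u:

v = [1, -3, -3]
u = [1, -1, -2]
proj_u(v) = [5/3, -5/3, -10/3]

v·u = (1)(1) + (-3)(-1) + (-3)(-2) = 10
u·u = (1)² + (-1)² + (-2)² = 6
proj_u(v) = (v·u / u·u) × u = (10/6) × u = (5/3) × u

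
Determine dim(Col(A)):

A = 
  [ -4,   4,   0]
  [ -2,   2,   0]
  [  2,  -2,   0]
Row reduce:
R2 → R2 - (1/2)·R1
R3 → R3 + (1/2)·R1
REF = 
  [ -4,   4,   0]
  [  0,   0,   0]
  [  0,   0,   0]
Pivot columns: 1 → 1 pivot.
dim(Col(A)) = number of pivot columns = 1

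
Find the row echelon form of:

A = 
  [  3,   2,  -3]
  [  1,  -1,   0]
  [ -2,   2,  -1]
Row operations:
R2 → R2 - (1/3)·R1
R3 → R3 + (2/3)·R1
R3 → R3 + (2)·R2

Resulting echelon form:
REF = 
  [   3,    2,   -3]
  [   0, -5/3,    1]
  [   0,    0,   -1]

Rank = 3 (number of non-zero pivot rows).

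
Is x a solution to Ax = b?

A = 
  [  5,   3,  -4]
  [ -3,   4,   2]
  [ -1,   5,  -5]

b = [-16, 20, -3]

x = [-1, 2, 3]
No

Ax = [-11, 17, -4] ≠ b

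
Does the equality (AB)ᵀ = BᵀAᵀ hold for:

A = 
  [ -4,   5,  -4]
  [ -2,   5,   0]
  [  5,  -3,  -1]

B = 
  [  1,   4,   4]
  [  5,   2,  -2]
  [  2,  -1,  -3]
Yes

(AB)ᵀ = 
  [ 13,  23, -12]
  [ -2,   2,  15]
  [-14, -18,  29]

BᵀAᵀ = 
  [ 13,  23, -12]
  [ -2,   2,  15]
  [-14, -18,  29]

Both sides are equal — this is the standard identity (AB)ᵀ = BᵀAᵀ, which holds for all A, B.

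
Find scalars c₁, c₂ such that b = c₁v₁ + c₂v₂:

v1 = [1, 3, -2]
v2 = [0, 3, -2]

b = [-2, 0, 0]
c1 = -2, c2 = 2

b = -2·v1 + 2·v2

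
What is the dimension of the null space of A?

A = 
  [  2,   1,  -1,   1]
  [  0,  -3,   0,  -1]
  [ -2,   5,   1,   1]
nullity(A) = 2

Row reduce:
R3 → R3 + (1)·R1
R3 → R3 + (2)·R2
REF = 
  [  2,   1,  -1,   1]
  [  0,  -3,   0,  -1]
  [  0,   0,   0,   0]
Pivot columns: 1, 2 → 2 pivots.
rank(A) = 2, so nullity(A) = 4 - 2 = 2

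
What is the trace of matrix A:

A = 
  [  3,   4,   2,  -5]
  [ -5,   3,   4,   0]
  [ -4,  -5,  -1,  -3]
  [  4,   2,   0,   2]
7

tr(A) = 3 + 3 + -1 + 2 = 7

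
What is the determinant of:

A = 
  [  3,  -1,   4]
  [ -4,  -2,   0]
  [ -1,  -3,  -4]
80

Cofactor expansion along row 1:
det(A) = (3)·((-2)(-4) - (0)(-3)) - (-1)·((-4)(-4) - (0)(-1)) + (4)·((-4)(-3) - (-2)(-1))
  = (3)(8) - (-1)(16) + (4)(10)
  = 80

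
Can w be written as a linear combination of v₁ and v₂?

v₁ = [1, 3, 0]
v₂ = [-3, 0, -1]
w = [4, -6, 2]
Yes

Form the augmented matrix and row-reduce:
[v₁|v₂|w] = 
  [  1,  -3,   4]
  [  3,   0,  -6]
  [  0,  -1,   2]
R2 → R2 - (3)·R1
R3 → R3 + (1/9)·R2
REF = 
  [  1,  -3,   4]
  [  0,   9, -18]
  [  0,   0,   0]

No row of the form [0 0 | nonzero], so the system is consistent. Back-substitution gives c₁ = -2, c₂ = -2: w = (-2)·v₁ + (-2)·v₂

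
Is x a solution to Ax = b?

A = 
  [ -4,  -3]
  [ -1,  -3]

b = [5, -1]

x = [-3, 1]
No

Ax = [9, 0] ≠ b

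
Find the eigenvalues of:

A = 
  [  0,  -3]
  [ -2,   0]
λ = √6, -√6  (≈ 2.449, -2.449)

tr(A) = 0, det(A) = -6
Characteristic polynomial: λ² - tr(A)λ + det(A) = λ² - 6
λ² - 6 = 0  ⇒  λ = (0 ± √((0)² - 4·(-6)))/2 = (0 ± √(24))/2
  = √6,  -√6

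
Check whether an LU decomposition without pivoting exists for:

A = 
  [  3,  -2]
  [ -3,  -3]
Yes.
A[1,1] = 3 ≠ 0, so Gaussian elimination proceeds without a row swap: multiplier ℓ₂₁ = (-3)/(3) = -1, and U[2,2] = -3 - (-1)(-2) = -5.
L = 
  [  1,   0]
  [ -1,   1]
U = 
  [  3,  -2]
  [  0,  -5]
Check row 2 of LU: [(-1)(3), (-1)(-2) + (-5)] = [-3, -3] = row 2 of A ✓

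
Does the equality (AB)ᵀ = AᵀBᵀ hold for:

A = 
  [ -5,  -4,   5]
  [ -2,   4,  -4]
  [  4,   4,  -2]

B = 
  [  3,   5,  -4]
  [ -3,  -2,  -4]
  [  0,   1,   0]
No

(AB)ᵀ = 
  [ -3, -18,   0]
  [-12, -22,  10]
  [ 36,  -8, -32]

AᵀBᵀ = 
  [-41,   3,  -2]
  [ -8, -12,   4]
  [  3,   1,  -4]

The two matrices differ, so (AB)ᵀ ≠ AᵀBᵀ in general. The correct identity is (AB)ᵀ = BᵀAᵀ.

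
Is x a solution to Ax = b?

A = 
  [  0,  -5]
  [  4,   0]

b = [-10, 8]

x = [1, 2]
No

Ax = [-10, 4] ≠ b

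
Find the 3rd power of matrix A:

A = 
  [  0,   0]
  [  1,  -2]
A² = A·A:
A²[1,1] = (0)(0) + (0)(1) = 0
A²[1,2] = (0)(0) + (0)(-2) = 0
A²[2,1] = (1)(0) + (-2)(1) = -2
A²[2,2] = (1)(0) + (-2)(-2) = 4
A² = 
  [  0,   0]
  [ -2,   4]

A^3 = A^2·A:
A^3[1,1] = (0)(0) + (0)(1) = 0
A^3[1,2] = (0)(0) + (0)(-2) = 0
A^3[2,1] = (-2)(0) + (4)(1) = 4
A^3[2,2] = (-2)(0) + (4)(-2) = -8
A^3 = 
  [  0,   0]
  [  4,  -8]

Therefore
A^3 = 
  [  0,   0]
  [  4,  -8]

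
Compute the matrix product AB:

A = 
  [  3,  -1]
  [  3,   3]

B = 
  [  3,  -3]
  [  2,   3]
A is 2×2 and B is 2×2, so AB is 2×2. Each entry is (row of A)·(column of B):
AB[1,1] = (3)(3) + (-1)(2) = 7
AB[1,2] = (3)(-3) + (-1)(3) = -12
AB[2,1] = (3)(3) + (3)(2) = 15
AB[2,2] = (3)(-3) + (3)(3) = 0

AB = 
  [  7, -12]
  [ 15,   0]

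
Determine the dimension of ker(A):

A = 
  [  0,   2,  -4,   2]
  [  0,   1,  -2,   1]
nullity(A) = 3

Row reduce:
R2 → R2 - (1/2)·R1
REF = 
  [  0,   2,  -4,   2]
  [  0,   0,   0,   0]
Pivot columns: 2 → 1 pivot.
rank(A) = 1, so nullity(A) = 4 - 1 = 3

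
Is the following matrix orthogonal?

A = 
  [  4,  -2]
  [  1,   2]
No

AᵀA = 
  [ 17,  -6]
  [ -6,   8]
≠ I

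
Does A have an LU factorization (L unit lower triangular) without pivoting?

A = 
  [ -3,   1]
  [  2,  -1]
Yes.
A[1,1] = -3 ≠ 0, so Gaussian elimination proceeds without a row swap: multiplier ℓ₂₁ = (2)/(-3) = -2/3, and U[2,2] = -1 - (-2/3)(1) = -1/3.
L = 
  [   1,    0]
  [-2/3,    1]
U = 
  [  -3,    1]
  [   0, -1/3]
Check row 2 of LU: [(-2/3)(-3), (-2/3)(1) + (-1/3)] = [2, -1] = row 2 of A ✓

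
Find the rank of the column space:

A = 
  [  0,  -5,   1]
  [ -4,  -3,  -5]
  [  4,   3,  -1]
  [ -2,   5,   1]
Row reduce:
Swap R1 ↔ R2
R3 → R3 + (1)·R1
R4 → R4 - (1/2)·R1
R4 → R4 + (13/10)·R2
R4 → R4 + (4/5)·R3
REF = 
  [ -4,  -3,  -5]
  [  0,  -5,   1]
  [  0,   0,  -6]
  [  0,   0,   0]
Pivot columns: 1, 2, 3 → 3 pivots.
dim(Col(A)) = number of pivot columns = 3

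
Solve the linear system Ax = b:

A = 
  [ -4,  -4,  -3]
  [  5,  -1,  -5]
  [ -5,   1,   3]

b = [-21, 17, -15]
x = [3, 3, -1]

Row reduce the augmented matrix [A|b]:
R2 → R2 + (5/4)·R1
R3 → R3 - (5/4)·R1
R3 → R3 + (1)·R2
REF = 
  [   -4,    -4,    -3,   -21]
  [    0,    -6, -35/4, -37/4]
  [    0,     0,    -2,     2]

Back-substitution:
x₃ = 2 / (-2) = -1
x₂ = (-37/4 - (-35/4)(-1)) / (-6) = 3
x₁ = (-21 - (-4)(3) - (-3)(-1)) / (-4) = 3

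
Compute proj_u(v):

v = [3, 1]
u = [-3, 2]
v·u = (3)(-3) + (1)(2) = -7
u·u = (-3)² + (2)² = 13
proj_u(v) = (v·u / u·u) × u = (-7/13) × u

proj_u(v) = [21/13, -14/13]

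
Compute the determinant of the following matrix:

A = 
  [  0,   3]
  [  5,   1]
-15

For a 2×2 matrix, det = ad - bc = (0)(1) - (3)(5) = -15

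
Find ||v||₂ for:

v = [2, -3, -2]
4.123

||v||₂ = √((2)² + (-3)² + (-2)²) = √17 = 4.123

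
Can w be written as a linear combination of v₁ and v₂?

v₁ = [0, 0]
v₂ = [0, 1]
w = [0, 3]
Yes

Form the augmented matrix and row-reduce:
[v₁|v₂|w] = 
  [  0,   0,   0]
  [  0,   1,   3]
Swap R1 ↔ R2
REF = 
  [  0,   1,   3]
  [  0,   0,   0]

No row of the form [0 0 | nonzero], so the system is consistent. Back-substitution gives c₁ = 0, c₂ = 3: w = (0)·v₁ + (3)·v₂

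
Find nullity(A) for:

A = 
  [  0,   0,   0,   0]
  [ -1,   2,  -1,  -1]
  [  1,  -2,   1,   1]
nullity(A) = 3

Row reduce:
Swap R1 ↔ R2
R3 → R3 + (1)·R1
REF = 
  [ -1,   2,  -1,  -1]
  [  0,   0,   0,   0]
  [  0,   0,   0,   0]
Pivot columns: 1 → 1 pivot.
rank(A) = 1, so nullity(A) = 4 - 1 = 3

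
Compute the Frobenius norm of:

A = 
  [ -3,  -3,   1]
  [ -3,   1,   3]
||A||_F = 6.164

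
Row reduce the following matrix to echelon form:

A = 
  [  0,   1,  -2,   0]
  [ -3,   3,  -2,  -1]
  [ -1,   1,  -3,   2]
Row operations:
Swap R1 ↔ R2
R3 → R3 - (1/3)·R1

Resulting echelon form:
REF = 
  [  -3,    3,   -2,   -1]
  [   0,    1,   -2,    0]
  [   0,    0, -7/3,  7/3]

Rank = 3 (number of non-zero pivot rows).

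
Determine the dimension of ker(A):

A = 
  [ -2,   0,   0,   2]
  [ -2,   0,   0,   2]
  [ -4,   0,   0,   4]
nullity(A) = 3

Row reduce:
R2 → R2 - (1)·R1
R3 → R3 - (2)·R1
REF = 
  [ -2,   0,   0,   2]
  [  0,   0,   0,   0]
  [  0,   0,   0,   0]
Pivot columns: 1 → 1 pivot.
rank(A) = 1, so nullity(A) = 4 - 1 = 3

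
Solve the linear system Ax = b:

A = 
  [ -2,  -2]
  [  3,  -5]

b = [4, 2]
Row reduce the augmented matrix [A|b]:
R2 → R2 + (3/2)·R1
REF = 
  [ -2,  -2,   4]
  [  0,  -8,   8]

Back-substitution:
x₂ = 8 / (-8) = -1
x₁ = (4 - (-2)(-1)) / (-2) = -1

x = [-1, -1]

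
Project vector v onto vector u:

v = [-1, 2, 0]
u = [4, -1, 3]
proj_u(v) = [-12/13, 3/13, -9/13]

v·u = (-1)(4) + (2)(-1) + (0)(3) = -6
u·u = (4)² + (-1)² + (3)² = 26
proj_u(v) = (v·u / u·u) × u = (-6/26) × u = (-3/13) × u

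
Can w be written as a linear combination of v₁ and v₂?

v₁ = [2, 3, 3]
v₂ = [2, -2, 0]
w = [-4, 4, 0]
Yes

Form the augmented matrix and row-reduce:
[v₁|v₂|w] = 
  [  2,   2,  -4]
  [  3,  -2,   4]
  [  3,   0,   0]
R2 → R2 - (3/2)·R1
R3 → R3 - (3/2)·R1
R3 → R3 - (3/5)·R2
REF = 
  [  2,   2,  -4]
  [  0,  -5,  10]
  [  0,   0,   0]

No row of the form [0 0 | nonzero], so the system is consistent. Back-substitution gives c₁ = 0, c₂ = -2: w = (0)·v₁ + (-2)·v₂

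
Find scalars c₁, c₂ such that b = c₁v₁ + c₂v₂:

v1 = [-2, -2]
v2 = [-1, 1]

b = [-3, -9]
c1 = 3, c2 = -3

b = 3·v1 + -3·v2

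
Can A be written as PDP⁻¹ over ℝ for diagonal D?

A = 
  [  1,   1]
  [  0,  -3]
Yes

tr(A) = -2, det(A) = -3
Characteristic polynomial: λ² - tr(A)λ + det(A) = λ² + 2λ - 3
λ² + 2λ - 3 = (λ + 3)(λ - 1)
Eigenvalues: 1, -3
λ=-3: alg. mult. = 1, geom. mult. = 2 - rank(A - (-3)I) = 2 - 1 = 1
λ=1: alg. mult. = 1, geom. mult. = 2 - rank(A - (1)I) = 2 - 1 = 1
Sum of geometric multiplicities equals n, so A has n independent eigenvectors.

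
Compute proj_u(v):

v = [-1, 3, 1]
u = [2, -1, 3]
proj_u(v) = [-2/7, 1/7, -3/7]

v·u = (-1)(2) + (3)(-1) + (1)(3) = -2
u·u = (2)² + (-1)² + (3)² = 14
proj_u(v) = (v·u / u·u) × u = (-2/14) × u = (-1/7) × u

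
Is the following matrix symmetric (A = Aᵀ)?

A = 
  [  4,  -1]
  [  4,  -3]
No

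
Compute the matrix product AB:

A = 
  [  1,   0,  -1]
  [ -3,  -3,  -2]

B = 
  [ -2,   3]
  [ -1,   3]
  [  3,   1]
A is 2×3 and B is 3×2, so AB is 2×2. Each entry is (row of A)·(column of B):
AB[1,1] = (1)(-2) + (0)(-1) + (-1)(3) = -5
AB[1,2] = (1)(3) + (0)(3) + (-1)(1) = 2
AB[2,1] = (-3)(-2) + (-3)(-1) + (-2)(3) = 3
AB[2,2] = (-3)(3) + (-3)(3) + (-2)(1) = -20

AB = 
  [ -5,   2]
  [  3, -20]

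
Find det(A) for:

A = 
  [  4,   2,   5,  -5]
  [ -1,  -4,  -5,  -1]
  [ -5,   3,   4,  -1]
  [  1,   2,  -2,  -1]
Cofactor expansion along row 1: det(A) = a₁₁M₁₁ - a₁₂M₁₂ + a₁₃M₁₃ - a₁₄M₁₄

M₁₁ = det[[-4, -5, -1]; [3, 4, -1]; [2, -2, -1]]
  = (-4)·((4)(-1) - (-1)(-2)) - (-5)·((3)(-1) - (-1)(2)) + (-1)·((3)(-2) - (4)(2))
  = (-4)(-6) - (-5)(-1) + (-1)(-14)
  = 33
M₁₂ = det[[-1, -5, -1]; [-5, 4, -1]; [1, -2, -1]]
  = (-1)·((4)(-1) - (-1)(-2)) - (-5)·((-5)(-1) - (-1)(1)) + (-1)·((-5)(-2) - (4)(1))
  = (-1)(-6) - (-5)(6) + (-1)(6)
  = 30
M₁₃ = det[[-1, -4, -1]; [-5, 3, -1]; [1, 2, -1]]
  = (-1)·((3)(-1) - (-1)(2)) - (-4)·((-5)(-1) - (-1)(1)) + (-1)·((-5)(2) - (3)(1))
  = (-1)(-1) - (-4)(6) + (-1)(-13)
  = 38
M₁₄ = det[[-1, -4, -5]; [-5, 3, 4]; [1, 2, -2]]
  = (-1)·((3)(-2) - (4)(2)) - (-4)·((-5)(-2) - (4)(1)) + (-5)·((-5)(2) - (3)(1))
  = (-1)(-14) - (-4)(6) + (-5)(-13)
  = 103

det(A) = (4)(33) - (2)(30) + (5)(38) - (-5)(103) = 777

det(A) = 777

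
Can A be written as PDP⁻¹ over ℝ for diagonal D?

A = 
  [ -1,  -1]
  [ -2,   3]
Yes

tr(A) = 2, det(A) = -5
Characteristic polynomial: λ² - tr(A)λ + det(A) = λ² - 2λ - 5
λ² - 2λ - 5 = 0  ⇒  λ = (2 ± √((-2)² - 4·(-5)))/2 = (2 ± √(24))/2
  = 1 + √6,  1 - √6
Eigenvalues: 1 + √6, 1 - √6  (≈ 3.449, -1.449)
The two irrational eigenvalues are distinct (simple), so each has alg. mult. = geom. mult. = 1.
Sum of geometric multiplicities equals n, so A has n independent eigenvectors.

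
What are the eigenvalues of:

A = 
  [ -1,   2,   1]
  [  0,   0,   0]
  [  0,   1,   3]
λ = 0, 3, -1

Characteristic polynomial: det(λI - A) = λ³ - 2λ² - 3λ
The constant term is 0, so λ = 0 is a root: p(λ) = λ(λ² - 2λ - 3)
λ² - 2λ - 3 = (λ + 1)(λ - 3)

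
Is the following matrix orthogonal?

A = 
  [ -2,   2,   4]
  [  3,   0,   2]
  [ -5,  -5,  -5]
No

AᵀA = 
  [ 38,  21,  23]
  [ 21,  29,  33]
  [ 23,  33,  45]
≠ I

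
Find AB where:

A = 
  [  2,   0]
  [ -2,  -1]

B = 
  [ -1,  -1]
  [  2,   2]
A is 2×2 and B is 2×2, so AB is 2×2. Each entry is (row of A)·(column of B):
AB[1,1] = (2)(-1) + (0)(2) = -2
AB[1,2] = (2)(-1) + (0)(2) = -2
AB[2,1] = (-2)(-1) + (-1)(2) = 0
AB[2,2] = (-2)(-1) + (-1)(2) = 0

AB = 
  [ -2,  -2]
  [  0,   0]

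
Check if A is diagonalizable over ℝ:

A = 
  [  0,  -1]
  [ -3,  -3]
Yes

tr(A) = -3, det(A) = -3
Characteristic polynomial: λ² - tr(A)λ + det(A) = λ² + 3λ - 3
λ² + 3λ - 3 = 0  ⇒  λ = (-3 ± √((3)² - 4·(-3)))/2 = (-3 ± √(21))/2
  = (-3 + √21)/2,  (-3 - √21)/2
Eigenvalues: (-3 + √21)/2, (-3 - √21)/2  (≈ 0.7913, -3.791)
The two irrational eigenvalues are distinct (simple), so each has alg. mult. = geom. mult. = 1.
Sum of geometric multiplicities equals n, so A has n independent eigenvectors.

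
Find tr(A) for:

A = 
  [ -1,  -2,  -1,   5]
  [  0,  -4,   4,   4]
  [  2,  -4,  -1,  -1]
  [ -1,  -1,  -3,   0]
-6

tr(A) = -1 + -4 + -1 + 0 = -6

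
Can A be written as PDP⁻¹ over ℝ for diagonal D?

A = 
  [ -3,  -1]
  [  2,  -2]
No

tr(A) = -5, det(A) = 8
Characteristic polynomial: λ² - tr(A)λ + det(A) = λ² + 5λ + 8
λ² + 5λ + 8 = 0  ⇒  λ = (-5 ± √((5)² - 4·(8)))/2 = (-5 ± √(-7))/2
  = (-5 + i√7)/2,  (-5 - i√7)/2
Eigenvalues: (-5 + i√7)/2, (-5 - i√7)/2  (≈ -2.5 + 1.323i, -2.5 - 1.323i)
Has complex eigenvalues (not diagonalizable over ℝ).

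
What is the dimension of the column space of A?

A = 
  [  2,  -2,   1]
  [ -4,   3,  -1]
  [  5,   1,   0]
dim(Col(A)) = 3

Row reduce:
R2 → R2 + (2)·R1
R3 → R3 - (5/2)·R1
R3 → R3 + (6)·R2
REF = 
  [  2,  -2,   1]
  [  0,  -1,   1]
  [  0,   0, 7/2]
Pivot columns: 1, 2, 3 → 3 pivots.
dim(Col(A)) = number of pivot columns = 3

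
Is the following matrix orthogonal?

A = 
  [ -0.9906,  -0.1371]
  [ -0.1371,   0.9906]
Yes

AᵀA = 
  [  1.0001,   0]
  [  0,   1.0001]
≈ I (equal to I up to the 4-dp rounding of the entries)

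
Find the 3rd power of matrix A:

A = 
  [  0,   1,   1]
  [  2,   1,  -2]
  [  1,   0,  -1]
A^3 = 
  [ -1,   4,   4]
  [  8,   3,  -8]
  [  4,   0,  -5]

A² = A·A:
A²[1,1] = (0)(0) + (1)(2) + (1)(1) = 3
A²[1,2] = (0)(1) + (1)(1) + (1)(0) = 1
A²[1,3] = (0)(1) + (1)(-2) + (1)(-1) = -3
A²[2,1] = (2)(0) + (1)(2) + (-2)(1) = 0
A²[2,2] = (2)(1) + (1)(1) + (-2)(0) = 3
A²[2,3] = (2)(1) + (1)(-2) + (-2)(-1) = 2
A²[3,1] = (1)(0) + (0)(2) + (-1)(1) = -1
A²[3,2] = (1)(1) + (0)(1) + (-1)(0) = 1
A²[3,3] = (1)(1) + (0)(-2) + (-1)(-1) = 2
A² = 
  [  3,   1,  -3]
  [  0,   3,   2]
  [ -1,   1,   2]

A^3 = A^2·A:
A^3[1,1] = (3)(0) + (1)(2) + (-3)(1) = -1
A^3[1,2] = (3)(1) + (1)(1) + (-3)(0) = 4
A^3[1,3] = (3)(1) + (1)(-2) + (-3)(-1) = 4
A^3[2,1] = (0)(0) + (3)(2) + (2)(1) = 8
A^3[2,2] = (0)(1) + (3)(1) + (2)(0) = 3
A^3[2,3] = (0)(1) + (3)(-2) + (2)(-1) = -8
A^3[3,1] = (-1)(0) + (1)(2) + (2)(1) = 4
A^3[3,2] = (-1)(1) + (1)(1) + (2)(0) = 0
A^3[3,3] = (-1)(1) + (1)(-2) + (2)(-1) = -5
A^3 = 
  [ -1,   4,   4]
  [  8,   3,  -8]
  [  4,   0,  -5]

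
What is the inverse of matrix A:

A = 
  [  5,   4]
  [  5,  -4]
det(A) = (5)(-4) - (4)(5) = -40
For a 2×2 matrix, A⁻¹ = (1/det(A)) · [[d, -b], [-c, a]]
    = (-1/40) · [[-4, -4], [-5, 5]]

A⁻¹ = 
  [1/10, 1/10]
  [ 1/8, -1/8]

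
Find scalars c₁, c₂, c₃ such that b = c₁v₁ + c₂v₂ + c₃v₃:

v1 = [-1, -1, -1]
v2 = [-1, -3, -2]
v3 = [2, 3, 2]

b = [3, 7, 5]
c1 = -1, c2 = -2, c3 = 0

b = -1·v1 + -2·v2 + 0·v3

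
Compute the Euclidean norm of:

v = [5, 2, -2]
5.745

||v||₂ = √((5)² + (2)² + (-2)²) = √33 = 5.745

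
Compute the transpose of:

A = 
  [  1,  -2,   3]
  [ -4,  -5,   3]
Aᵀ = 
  [  1,  -4]
  [ -2,  -5]
  [  3,   3]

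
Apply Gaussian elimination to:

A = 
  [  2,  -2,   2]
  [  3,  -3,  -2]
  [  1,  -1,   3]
Row operations:
R2 → R2 - (3/2)·R1
R3 → R3 - (1/2)·R1
R3 → R3 + (2/5)·R2

Resulting echelon form:
REF = 
  [  2,  -2,   2]
  [  0,   0,  -5]
  [  0,   0,   0]

Rank = 2 (number of non-zero pivot rows).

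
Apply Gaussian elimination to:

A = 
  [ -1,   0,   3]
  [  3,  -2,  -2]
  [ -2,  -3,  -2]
Row operations:
R2 → R2 + (3)·R1
R3 → R3 - (2)·R1
R3 → R3 - (3/2)·R2

Resulting echelon form:
REF = 
  [   -1,     0,     3]
  [    0,    -2,     7]
  [    0,     0, -37/2]

Rank = 3 (number of non-zero pivot rows).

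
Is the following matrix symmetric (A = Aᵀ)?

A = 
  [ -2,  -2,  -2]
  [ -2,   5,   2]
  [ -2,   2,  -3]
Yes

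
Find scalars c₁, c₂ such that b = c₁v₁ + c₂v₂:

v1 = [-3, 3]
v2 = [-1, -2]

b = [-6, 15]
c1 = 3, c2 = -3

b = 3·v1 + -3·v2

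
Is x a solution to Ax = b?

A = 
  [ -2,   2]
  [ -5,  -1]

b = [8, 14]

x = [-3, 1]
Yes

Ax = [8, 14] = b ✓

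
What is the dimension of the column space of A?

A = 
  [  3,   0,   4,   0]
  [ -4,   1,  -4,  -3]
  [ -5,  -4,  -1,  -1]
Row reduce:
R2 → R2 + (4/3)·R1
R3 → R3 + (5/3)·R1
R3 → R3 + (4)·R2
REF = 
  [  3,   0,   4,   0]
  [  0,   1, 4/3,  -3]
  [  0,   0,  11, -13]
Pivot columns: 1, 2, 3 → 3 pivots.
dim(Col(A)) = number of pivot columns = 3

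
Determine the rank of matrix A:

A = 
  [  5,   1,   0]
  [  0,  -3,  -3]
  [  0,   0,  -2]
rank(A) = 3

Row reduce:
(no row operations needed)
REF = 
  [  5,   1,   0]
  [  0,  -3,  -3]
  [  0,   0,  -2]
Pivot columns: 1, 2, 3 → 3 pivots.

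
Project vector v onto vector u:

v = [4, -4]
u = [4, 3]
proj_u(v) = [16/25, 12/25]

v·u = (4)(4) + (-4)(3) = 4
u·u = (4)² + (3)² = 25
proj_u(v) = (v·u / u·u) × u = (4/25) × u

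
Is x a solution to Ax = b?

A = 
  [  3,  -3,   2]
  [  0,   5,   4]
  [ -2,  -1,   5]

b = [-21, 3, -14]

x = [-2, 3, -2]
No

Ax = [-19, 7, -9] ≠ b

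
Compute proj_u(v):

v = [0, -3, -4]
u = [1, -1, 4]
v·u = (0)(1) + (-3)(-1) + (-4)(4) = -13
u·u = (1)² + (-1)² + (4)² = 18
proj_u(v) = (v·u / u·u) × u = (-13/18) × u

proj_u(v) = [-13/18, 13/18, -26/9]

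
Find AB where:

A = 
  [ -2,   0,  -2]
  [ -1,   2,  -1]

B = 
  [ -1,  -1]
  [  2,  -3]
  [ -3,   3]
A is 2×3 and B is 3×2, so AB is 2×2. Each entry is (row of A)·(column of B):
AB[1,1] = (-2)(-1) + (0)(2) + (-2)(-3) = 8
AB[1,2] = (-2)(-1) + (0)(-3) + (-2)(3) = -4
AB[2,1] = (-1)(-1) + (2)(2) + (-1)(-3) = 8
AB[2,2] = (-1)(-1) + (2)(-3) + (-1)(3) = -8

AB = 
  [  8,  -4]
  [  8,  -8]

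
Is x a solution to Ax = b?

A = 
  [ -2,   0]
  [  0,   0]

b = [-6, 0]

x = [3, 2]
Yes

Ax = [-6, 0] = b ✓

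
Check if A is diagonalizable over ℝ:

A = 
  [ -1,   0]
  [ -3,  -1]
No

tr(A) = -2, det(A) = 1
Characteristic polynomial: λ² - tr(A)λ + det(A) = λ² + 2λ + 1
λ² + 2λ + 1 = (λ + 1)²
Eigenvalues: -1, -1
λ=-1: alg. mult. = 2, geom. mult. = 2 - rank(A - (-1)I) = 2 - 1 = 1
Sum of geometric multiplicities = 1 < n = 2, so there aren't enough independent eigenvectors.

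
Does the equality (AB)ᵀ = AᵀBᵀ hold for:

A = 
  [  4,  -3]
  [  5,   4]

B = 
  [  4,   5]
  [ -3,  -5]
No

(AB)ᵀ = 
  [ 25,   8]
  [ 35,   5]

AᵀBᵀ = 
  [ 41, -37]
  [  8, -11]

The two matrices differ, so (AB)ᵀ ≠ AᵀBᵀ in general. The correct identity is (AB)ᵀ = BᵀAᵀ.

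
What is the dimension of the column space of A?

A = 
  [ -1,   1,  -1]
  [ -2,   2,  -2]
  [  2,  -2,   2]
Row reduce:
R2 → R2 - (2)·R1
R3 → R3 + (2)·R1
REF = 
  [ -1,   1,  -1]
  [  0,   0,   0]
  [  0,   0,   0]
Pivot columns: 1 → 1 pivot.
dim(Col(A)) = number of pivot columns = 1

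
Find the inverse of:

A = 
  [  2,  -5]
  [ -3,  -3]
det(A) = (2)(-3) - (-5)(-3) = -21
For a 2×2 matrix, A⁻¹ = (1/det(A)) · [[d, -b], [-c, a]]
    = (-1/21) · [[-3, 5], [3, 2]]

A⁻¹ = 
  [  1/7, -5/21]
  [ -1/7, -2/21]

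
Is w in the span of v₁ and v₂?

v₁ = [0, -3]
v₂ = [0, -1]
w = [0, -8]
Yes

Form the augmented matrix and row-reduce:
[v₁|v₂|w] = 
  [  0,   0,   0]
  [ -3,  -1,  -8]
Swap R1 ↔ R2
REF = 
  [ -3,  -1,  -8]
  [  0,   0,   0]

No row of the form [0 0 | nonzero], so the system is consistent. Back-substitution gives c₁ = 8/3, c₂ = 0: w = (8/3)·v₁ + (0)·v₂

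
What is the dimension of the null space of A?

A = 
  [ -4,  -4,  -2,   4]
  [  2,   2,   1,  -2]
nullity(A) = 3

Row reduce:
R2 → R2 + (1/2)·R1
REF = 
  [ -4,  -4,  -2,   4]
  [  0,   0,   0,   0]
Pivot columns: 1 → 1 pivot.
rank(A) = 1, so nullity(A) = 4 - 1 = 3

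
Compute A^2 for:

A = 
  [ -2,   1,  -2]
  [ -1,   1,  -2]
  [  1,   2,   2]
A² = A·A:
A²[1,1] = (-2)(-2) + (1)(-1) + (-2)(1) = 1
A²[1,2] = (-2)(1) + (1)(1) + (-2)(2) = -5
A²[1,3] = (-2)(-2) + (1)(-2) + (-2)(2) = -2
A²[2,1] = (-1)(-2) + (1)(-1) + (-2)(1) = -1
A²[2,2] = (-1)(1) + (1)(1) + (-2)(2) = -4
A²[2,3] = (-1)(-2) + (1)(-2) + (-2)(2) = -4
A²[3,1] = (1)(-2) + (2)(-1) + (2)(1) = -2
A²[3,2] = (1)(1) + (2)(1) + (2)(2) = 7
A²[3,3] = (1)(-2) + (2)(-2) + (2)(2) = -2
A² = 
  [  1,  -5,  -2]
  [ -1,  -4,  -4]
  [ -2,   7,  -2]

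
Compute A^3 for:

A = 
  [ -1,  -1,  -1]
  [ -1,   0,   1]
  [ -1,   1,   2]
A² = A·A:
A²[1,1] = (-1)(-1) + (-1)(-1) + (-1)(-1) = 3
A²[1,2] = (-1)(-1) + (-1)(0) + (-1)(1) = 0
A²[1,3] = (-1)(-1) + (-1)(1) + (-1)(2) = -2
A²[2,1] = (-1)(-1) + (0)(-1) + (1)(-1) = 0
A²[2,2] = (-1)(-1) + (0)(0) + (1)(1) = 2
A²[2,3] = (-1)(-1) + (0)(1) + (1)(2) = 3
A²[3,1] = (-1)(-1) + (1)(-1) + (2)(-1) = -2
A²[3,2] = (-1)(-1) + (1)(0) + (2)(1) = 3
A²[3,3] = (-1)(-1) + (1)(1) + (2)(2) = 6
A² = 
  [  3,   0,  -2]
  [  0,   2,   3]
  [ -2,   3,   6]

A^3 = A^2·A:
A^3[1,1] = (3)(-1) + (0)(-1) + (-2)(-1) = -1
A^3[1,2] = (3)(-1) + (0)(0) + (-2)(1) = -5
A^3[1,3] = (3)(-1) + (0)(1) + (-2)(2) = -7
A^3[2,1] = (0)(-1) + (2)(-1) + (3)(-1) = -5
A^3[2,2] = (0)(-1) + (2)(0) + (3)(1) = 3
A^3[2,3] = (0)(-1) + (2)(1) + (3)(2) = 8
A^3[3,1] = (-2)(-1) + (3)(-1) + (6)(-1) = -7
A^3[3,2] = (-2)(-1) + (3)(0) + (6)(1) = 8
A^3[3,3] = (-2)(-1) + (3)(1) + (6)(2) = 17
A^3 = 
  [ -1,  -5,  -7]
  [ -5,   3,   8]
  [ -7,   8,  17]

Therefore
A^3 = 
  [ -1,  -5,  -7]
  [ -5,   3,   8]
  [ -7,   8,  17]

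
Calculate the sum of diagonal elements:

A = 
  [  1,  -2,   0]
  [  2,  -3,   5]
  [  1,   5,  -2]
-4

tr(A) = 1 + -3 + -2 = -4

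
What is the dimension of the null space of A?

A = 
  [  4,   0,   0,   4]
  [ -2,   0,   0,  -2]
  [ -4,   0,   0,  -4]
nullity(A) = 3

Row reduce:
R2 → R2 + (1/2)·R1
R3 → R3 + (1)·R1
REF = 
  [  4,   0,   0,   4]
  [  0,   0,   0,   0]
  [  0,   0,   0,   0]
Pivot columns: 1 → 1 pivot.
rank(A) = 1, so nullity(A) = 4 - 1 = 3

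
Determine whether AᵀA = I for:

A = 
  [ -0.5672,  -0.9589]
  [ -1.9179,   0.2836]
No

AᵀA = 
  [  4.0001,   0]
  [  0,   0.9999]
≠ I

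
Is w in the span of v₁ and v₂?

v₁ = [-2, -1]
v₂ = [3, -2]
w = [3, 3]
Yes

Form the augmented matrix and row-reduce:
[v₁|v₂|w] = 
  [ -2,   3,   3]
  [ -1,  -2,   3]
R2 → R2 - (1/2)·R1
REF = 
  [  -2,    3,    3]
  [   0, -7/2,  3/2]

No row of the form [0 0 | nonzero], so the system is consistent. Back-substitution gives c₁ = -15/7, c₂ = -3/7: w = (-15/7)·v₁ + (-3/7)·v₂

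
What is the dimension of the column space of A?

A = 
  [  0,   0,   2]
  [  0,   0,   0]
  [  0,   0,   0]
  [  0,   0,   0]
Row reduce:
(no row operations needed)
REF = 
  [  0,   0,   2]
  [  0,   0,   0]
  [  0,   0,   0]
  [  0,   0,   0]
Pivot columns: 3 → 1 pivot.
dim(Col(A)) = number of pivot columns = 1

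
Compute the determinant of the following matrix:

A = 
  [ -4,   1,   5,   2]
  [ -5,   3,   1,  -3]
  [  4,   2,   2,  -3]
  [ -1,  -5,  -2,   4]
335

Cofactor expansion along row 1: det(A) = a₁₁M₁₁ - a₁₂M₁₂ + a₁₃M₁₃ - a₁₄M₁₄

M₁₁ = det[[3, 1, -3]; [2, 2, -3]; [-5, -2, 4]]
  = (3)·((2)(4) - (-3)(-2)) - (1)·((2)(4) - (-3)(-5)) + (-3)·((2)(-2) - (2)(-5))
  = (3)(2) - (1)(-7) + (-3)(6)
  = -5
M₁₂ = det[[-5, 1, -3]; [4, 2, -3]; [-1, -2, 4]]
  = (-5)·((2)(4) - (-3)(-2)) - (1)·((4)(4) - (-3)(-1)) + (-3)·((4)(-2) - (2)(-1))
  = (-5)(2) - (1)(13) + (-3)(-6)
  = -5
M₁₃ = det[[-5, 3, -3]; [4, 2, -3]; [-1, -5, 4]]
  = (-5)·((2)(4) - (-3)(-5)) - (3)·((4)(4) - (-3)(-1)) + (-3)·((4)(-5) - (2)(-1))
  = (-5)(-7) - (3)(13) + (-3)(-18)
  = 50
M₁₄ = det[[-5, 3, 1]; [4, 2, 2]; [-1, -5, -2]]
  = (-5)·((2)(-2) - (2)(-5)) - (3)·((4)(-2) - (2)(-1)) + (1)·((4)(-5) - (2)(-1))
  = (-5)(6) - (3)(-6) + (1)(-18)
  = -30

det(A) = (-4)(-5) - (1)(-5) + (5)(50) - (2)(-30) = 335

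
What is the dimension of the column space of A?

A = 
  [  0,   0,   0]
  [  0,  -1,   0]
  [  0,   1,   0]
Row reduce:
Swap R1 ↔ R2
R3 → R3 + (1)·R1
REF = 
  [  0,  -1,   0]
  [  0,   0,   0]
  [  0,   0,   0]
Pivot columns: 2 → 1 pivot.
dim(Col(A)) = number of pivot columns = 1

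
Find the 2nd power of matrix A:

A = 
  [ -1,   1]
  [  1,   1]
A² = A·A:
A²[1,1] = (-1)(-1) + (1)(1) = 2
A²[1,2] = (-1)(1) + (1)(1) = 0
A²[2,1] = (1)(-1) + (1)(1) = 0
A²[2,2] = (1)(1) + (1)(1) = 2
A² = 
  [  2,   0]
  [  0,   2]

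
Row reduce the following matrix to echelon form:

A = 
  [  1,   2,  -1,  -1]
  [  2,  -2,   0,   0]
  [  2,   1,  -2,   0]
Row operations:
R2 → R2 - (2)·R1
R3 → R3 - (2)·R1
R3 → R3 - (1/2)·R2

Resulting echelon form:
REF = 
  [  1,   2,  -1,  -1]
  [  0,  -6,   2,   2]
  [  0,   0,  -1,   1]

Rank = 3 (number of non-zero pivot rows).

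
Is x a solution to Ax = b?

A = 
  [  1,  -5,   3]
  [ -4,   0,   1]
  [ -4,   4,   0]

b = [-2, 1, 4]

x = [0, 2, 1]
No

Ax = [-7, 1, 8] ≠ b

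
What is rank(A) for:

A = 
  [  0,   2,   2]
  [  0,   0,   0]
Row reduce:
(no row operations needed)
REF = 
  [  0,   2,   2]
  [  0,   0,   0]
Pivot columns: 2 → 1 pivot.

rank(A) = 1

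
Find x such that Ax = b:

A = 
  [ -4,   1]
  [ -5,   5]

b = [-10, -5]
Row reduce the augmented matrix [A|b]:
R2 → R2 - (5/4)·R1
REF = 
  [  -4,    1,  -10]
  [   0, 15/4, 15/2]

Back-substitution:
x₂ = (15/2) / (15/4) = 2
x₁ = (-10 - (1)(2)) / (-4) = 3

x = [3, 2]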